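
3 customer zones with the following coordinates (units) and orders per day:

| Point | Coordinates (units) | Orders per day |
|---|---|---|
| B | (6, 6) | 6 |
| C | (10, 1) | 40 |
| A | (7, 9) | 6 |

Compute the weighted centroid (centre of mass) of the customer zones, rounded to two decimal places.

The minimiser of Σwᵢ‖p−pᵢ‖² is the weighted centroid p* = (Σwᵢpᵢ)/(Σwᵢ).
Σwᵢ = 52.
Σwᵢxᵢ = 6·6 + 40·10 + 6·7 = 478.
Σwᵢyᵢ = 6·6 + 40·1 + 6·9 = 130.
x* = 478/52 = 9.19, y* = 130/52 = 2.50.

(9.19, 2.50)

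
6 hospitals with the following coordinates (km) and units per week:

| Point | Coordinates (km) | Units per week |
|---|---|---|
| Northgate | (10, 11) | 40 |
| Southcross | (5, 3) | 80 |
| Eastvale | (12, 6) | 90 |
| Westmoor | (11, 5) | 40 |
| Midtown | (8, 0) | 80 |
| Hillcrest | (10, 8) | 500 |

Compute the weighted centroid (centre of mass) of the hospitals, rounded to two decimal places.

(9.59, 6.53)

The minimiser of Σwᵢ‖p−pᵢ‖² is the weighted centroid p* = (Σwᵢpᵢ)/(Σwᵢ).
Σwᵢ = 830.
Σwᵢxᵢ = 40·10 + 80·5 + 90·12 + 40·11 + 80·8 + 500·10 = 7960.
Σwᵢyᵢ = 40·11 + 80·3 + 90·6 + 40·5 + 80·0 + 500·8 = 5420.
x* = 7960/830 = 9.59, y* = 5420/830 = 6.53.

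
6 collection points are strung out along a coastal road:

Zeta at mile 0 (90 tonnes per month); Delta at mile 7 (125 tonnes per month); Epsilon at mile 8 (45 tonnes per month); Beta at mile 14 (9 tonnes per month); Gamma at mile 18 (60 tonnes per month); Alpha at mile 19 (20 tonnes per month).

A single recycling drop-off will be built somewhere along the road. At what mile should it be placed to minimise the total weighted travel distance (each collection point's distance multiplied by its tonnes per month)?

x = 7

For a sum of weighted absolute distances on a line, the optimum is the weighted median (not the mean). Total weight W = 349; half-weight = 174.5.
Sort by position and accumulate weight:
  mile 0 (Zeta, w=90) → cum 90
  mile 7 (Delta, w=125) → cum 215  ≥ 174.5 → median here
  mile 8 (Epsilon, w=45) → cum 260
  mile 14 (Beta, w=9) → cum 269
  mile 18 (Gamma, w=60) → cum 329
  mile 19 (Alpha, w=20) → cum 349
Optimal location: mile 7.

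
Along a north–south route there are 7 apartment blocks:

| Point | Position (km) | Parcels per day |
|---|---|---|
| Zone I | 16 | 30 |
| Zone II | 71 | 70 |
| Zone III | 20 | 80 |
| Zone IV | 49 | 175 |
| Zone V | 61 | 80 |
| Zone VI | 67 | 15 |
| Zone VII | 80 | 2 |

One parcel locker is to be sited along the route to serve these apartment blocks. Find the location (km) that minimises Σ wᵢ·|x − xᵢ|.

x = 49

For a sum of weighted absolute distances on a line, the optimum is the weighted median (not the mean). Total weight W = 452; half-weight = 226.
Sort by position and accumulate weight:
  km 16 (Zone I, w=30) → cum 30
  km 20 (Zone III, w=80) → cum 110
  km 49 (Zone IV, w=175) → cum 285  ≥ 226 → median here
  km 61 (Zone V, w=80) → cum 365
  km 67 (Zone VI, w=15) → cum 380
  km 71 (Zone II, w=70) → cum 450
  km 80 (Zone VII, w=2) → cum 452
Optimal location: km 49.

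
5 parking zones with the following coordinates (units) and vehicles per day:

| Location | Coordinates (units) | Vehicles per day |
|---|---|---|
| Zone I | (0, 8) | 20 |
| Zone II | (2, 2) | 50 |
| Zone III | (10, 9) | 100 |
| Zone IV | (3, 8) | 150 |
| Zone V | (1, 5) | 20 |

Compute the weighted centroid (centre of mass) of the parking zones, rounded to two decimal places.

(4.62, 7.24)

The minimiser of Σwᵢ‖p−pᵢ‖² is the weighted centroid p* = (Σwᵢpᵢ)/(Σwᵢ).
Σwᵢ = 340.
Σwᵢxᵢ = 20·0 + 50·2 + 100·10 + 150·3 + 20·1 = 1570.
Σwᵢyᵢ = 20·8 + 50·2 + 100·9 + 150·8 + 20·5 = 2460.
x* = 1570/340 = 4.62, y* = 2460/340 = 7.24.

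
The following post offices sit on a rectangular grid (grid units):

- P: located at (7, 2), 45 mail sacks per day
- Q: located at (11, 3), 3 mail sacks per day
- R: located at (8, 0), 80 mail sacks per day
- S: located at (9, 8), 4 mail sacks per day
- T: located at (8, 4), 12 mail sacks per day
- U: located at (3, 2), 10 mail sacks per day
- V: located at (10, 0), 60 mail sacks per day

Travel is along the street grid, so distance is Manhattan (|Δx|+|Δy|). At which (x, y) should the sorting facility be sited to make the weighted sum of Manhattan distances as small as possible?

(8, 0)

Manhattan distance separates: Σwᵢ(|x−xᵢ|+|y−yᵢ|) = Σwᵢ|x−xᵢ| + Σwᵢ|y−yᵢ|, so x and y are optimised independently as 1-D weighted medians.
Total weight W = 214; half = 107.
x-coordinate, sorted with cumulative weight:
  x=3 (U, w=10) cum 10
  x=7 (P, w=45) cum 55
  x=8 (R, w=80) cum 135  ← median
  x=8 (T, w=12) cum 147
  x=9 (S, w=4) cum 151
  x=10 (V, w=60) cum 211
  x=11 (Q, w=3) cum 214
⇒ x* = 8
y-coordinate, sorted with cumulative weight:
  y=0 (R, w=80) cum 80
  y=0 (V, w=60) cum 140  ← median
  y=2 (P, w=45) cum 185
  y=2 (U, w=10) cum 195
  y=3 (Q, w=3) cum 198
  y=4 (T, w=12) cum 210
  y=8 (S, w=4) cum 214
⇒ y* = 0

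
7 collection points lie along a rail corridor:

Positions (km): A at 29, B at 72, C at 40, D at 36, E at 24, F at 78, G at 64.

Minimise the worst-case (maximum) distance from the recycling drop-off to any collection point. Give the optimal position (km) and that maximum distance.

The 1-center on a line is the midpoint of the two extreme points: leftmost at 24, rightmost at 78.
Optimal location = (24 + 78)/2 = 51; maximum distance = (78 − 24)/2 = 27.

location 51, max distance 27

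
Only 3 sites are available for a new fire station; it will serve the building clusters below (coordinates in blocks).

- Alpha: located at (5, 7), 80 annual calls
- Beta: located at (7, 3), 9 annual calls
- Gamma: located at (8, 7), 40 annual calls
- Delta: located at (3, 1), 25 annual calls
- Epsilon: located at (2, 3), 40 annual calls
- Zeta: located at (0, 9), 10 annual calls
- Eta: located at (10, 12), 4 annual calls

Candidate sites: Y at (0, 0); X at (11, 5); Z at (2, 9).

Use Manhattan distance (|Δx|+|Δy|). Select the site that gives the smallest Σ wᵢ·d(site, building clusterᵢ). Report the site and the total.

Z, total 1348 blocks

Total weighted distance at each candidate:
  Y (0, 0): total = 2128
  X (11, 5): total = 1816
  Z (2, 9): total = 1348
Minimum is at Z with total 1348 blocks.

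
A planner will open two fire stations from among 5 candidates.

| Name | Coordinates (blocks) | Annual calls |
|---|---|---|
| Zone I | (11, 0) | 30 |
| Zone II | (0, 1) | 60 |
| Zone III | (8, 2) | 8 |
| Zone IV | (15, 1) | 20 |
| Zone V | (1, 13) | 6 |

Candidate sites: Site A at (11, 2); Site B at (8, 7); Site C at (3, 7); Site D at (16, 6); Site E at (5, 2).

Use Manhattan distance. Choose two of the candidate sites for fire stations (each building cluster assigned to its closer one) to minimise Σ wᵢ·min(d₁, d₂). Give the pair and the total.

Evaluate every pair (each demand assigned to the nearer of the two):
  {Site A, Site E}: total = 634
  {Site A, Site C}: total = 772
  {Site D, Site E}: total = 834
  {Site C, Site E}: total = 892
  {Site B, Site E}: total = 922
  {Site A, Site B}: total = 982
  {Site A, Site D}: total = 1030
  {Site C, Site D}: total = 1118
  {Site B, Site C}: total = 1188
  {Site B, Site D}: total = 1378
Best pair: {Site A, Site E} with total 634.

{Site A, Site E}, total 634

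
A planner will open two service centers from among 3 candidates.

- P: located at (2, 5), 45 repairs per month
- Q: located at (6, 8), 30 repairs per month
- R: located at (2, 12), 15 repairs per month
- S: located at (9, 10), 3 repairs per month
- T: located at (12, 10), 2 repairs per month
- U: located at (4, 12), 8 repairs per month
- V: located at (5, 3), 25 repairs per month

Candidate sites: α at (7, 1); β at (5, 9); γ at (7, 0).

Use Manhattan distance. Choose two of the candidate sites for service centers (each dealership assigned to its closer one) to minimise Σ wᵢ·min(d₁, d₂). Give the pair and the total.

Evaluate every pair (each demand assigned to the nearer of the two):
  {α, β}: total = 628
  {β, γ}: total = 653
  {α, γ}: total = 1158
Best pair: {α, β} with total 628.

{α, β}, total 628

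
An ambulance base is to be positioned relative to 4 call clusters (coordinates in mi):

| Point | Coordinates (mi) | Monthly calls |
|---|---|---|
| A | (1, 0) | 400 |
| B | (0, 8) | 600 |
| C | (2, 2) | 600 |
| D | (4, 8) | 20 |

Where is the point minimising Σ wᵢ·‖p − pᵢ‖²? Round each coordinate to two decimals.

The minimiser of Σwᵢ‖p−pᵢ‖² is the weighted centroid p* = (Σwᵢpᵢ)/(Σwᵢ).
Σwᵢ = 1620.
Σwᵢxᵢ = 400·1 + 600·0 + 600·2 + 20·4 = 1680.
Σwᵢyᵢ = 400·0 + 600·8 + 600·2 + 20·8 = 6160.
x* = 1680/1620 = 1.04, y* = 6160/1620 = 3.80.

(1.04, 3.80)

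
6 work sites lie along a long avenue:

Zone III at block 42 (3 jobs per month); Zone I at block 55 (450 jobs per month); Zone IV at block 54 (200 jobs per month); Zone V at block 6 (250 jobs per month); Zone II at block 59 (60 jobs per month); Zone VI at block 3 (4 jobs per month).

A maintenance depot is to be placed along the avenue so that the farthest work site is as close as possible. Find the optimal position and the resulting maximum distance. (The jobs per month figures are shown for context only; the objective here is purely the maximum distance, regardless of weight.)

location 31, max distance 28

The 1-center on a line is the midpoint of the two extreme points: leftmost at 3, rightmost at 59.
Optimal location = (3 + 59)/2 = 31; maximum distance = (59 − 3)/2 = 28.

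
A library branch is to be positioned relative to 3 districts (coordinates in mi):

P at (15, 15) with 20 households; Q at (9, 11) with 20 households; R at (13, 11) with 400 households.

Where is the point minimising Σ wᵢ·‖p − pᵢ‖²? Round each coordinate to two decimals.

The minimiser of Σwᵢ‖p−pᵢ‖² is the weighted centroid p* = (Σwᵢpᵢ)/(Σwᵢ).
Σwᵢ = 440.
Σwᵢxᵢ = 20·15 + 20·9 + 400·13 = 5680.
Σwᵢyᵢ = 20·15 + 20·11 + 400·11 = 4920.
x* = 5680/440 = 12.91, y* = 4920/440 = 11.18.

(12.91, 11.18)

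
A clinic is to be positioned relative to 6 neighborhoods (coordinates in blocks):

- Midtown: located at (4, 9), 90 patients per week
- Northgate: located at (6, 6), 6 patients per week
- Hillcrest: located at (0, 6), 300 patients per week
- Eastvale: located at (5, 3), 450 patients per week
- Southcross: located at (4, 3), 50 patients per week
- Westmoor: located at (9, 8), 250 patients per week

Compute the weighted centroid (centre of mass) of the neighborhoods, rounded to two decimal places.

(4.45, 5.36)

The minimiser of Σwᵢ‖p−pᵢ‖² is the weighted centroid p* = (Σwᵢpᵢ)/(Σwᵢ).
Σwᵢ = 1146.
Σwᵢxᵢ = 90·4 + 6·6 + 300·0 + 450·5 + 50·4 + 250·9 = 5096.
Σwᵢyᵢ = 90·9 + 6·6 + 300·6 + 450·3 + 50·3 + 250·8 = 6146.
x* = 5096/1146 = 4.45, y* = 6146/1146 = 5.36.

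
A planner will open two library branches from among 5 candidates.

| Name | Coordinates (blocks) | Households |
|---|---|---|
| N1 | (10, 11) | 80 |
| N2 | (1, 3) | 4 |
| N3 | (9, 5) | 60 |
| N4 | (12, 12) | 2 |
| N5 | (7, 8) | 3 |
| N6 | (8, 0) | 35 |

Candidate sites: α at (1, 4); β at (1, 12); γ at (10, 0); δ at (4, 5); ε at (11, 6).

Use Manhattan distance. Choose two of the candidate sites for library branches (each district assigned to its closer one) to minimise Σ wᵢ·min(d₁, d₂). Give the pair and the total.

{γ, ε}, total 810

Evaluate every pair (each demand assigned to the nearer of the two):
  {γ, ε}: total = 810
  {α, ε}: total = 1011
  {δ, ε}: total = 1027
  {β, ε}: total = 1043
  {γ, δ}: total = 1316
  {β, γ}: total = 1318
  {α, γ}: total = 1372
  {β, δ}: total = 1475
  {α, δ}: total = 1627
  {α, β}: total = 1781
Best pair: {γ, ε} with total 810.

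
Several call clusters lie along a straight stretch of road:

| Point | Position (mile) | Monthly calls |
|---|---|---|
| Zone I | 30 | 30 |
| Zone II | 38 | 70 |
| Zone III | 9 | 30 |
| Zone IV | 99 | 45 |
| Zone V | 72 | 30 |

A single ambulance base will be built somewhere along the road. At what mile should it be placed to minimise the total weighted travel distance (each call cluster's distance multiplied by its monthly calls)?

For a sum of weighted absolute distances on a line, the optimum is the weighted median (not the mean). Total weight W = 205; half-weight = 102.5.
Sort by position and accumulate weight:
  mile 9 (Zone III, w=30) → cum 30
  mile 30 (Zone I, w=30) → cum 60
  mile 38 (Zone II, w=70) → cum 130  ≥ 102.5 → median here
  mile 72 (Zone V, w=30) → cum 160
  mile 99 (Zone IV, w=45) → cum 205
Optimal location: mile 38.

x = 38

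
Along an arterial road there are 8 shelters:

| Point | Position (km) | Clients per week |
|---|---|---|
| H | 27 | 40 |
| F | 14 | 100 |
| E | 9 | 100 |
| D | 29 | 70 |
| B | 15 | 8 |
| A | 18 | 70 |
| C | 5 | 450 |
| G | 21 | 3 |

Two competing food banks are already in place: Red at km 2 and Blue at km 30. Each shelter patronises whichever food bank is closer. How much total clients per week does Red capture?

658

The indifferent point is the midpoint (2+30)/2 = 16; shelters left of it (closer to Red at 2) go to Red, those right go to Blue.
  C at 5 (w=450) → Red
  E at 9 (w=100) → Red
  F at 14 (w=100) → Red
  B at 15 (w=8) → Red
  A at 18 (w=70) → Blue
  G at 21 (w=3) → Blue
  H at 27 (w=40) → Blue
  D at 29 (w=70) → Blue
Red captures 658; Blue captures 183.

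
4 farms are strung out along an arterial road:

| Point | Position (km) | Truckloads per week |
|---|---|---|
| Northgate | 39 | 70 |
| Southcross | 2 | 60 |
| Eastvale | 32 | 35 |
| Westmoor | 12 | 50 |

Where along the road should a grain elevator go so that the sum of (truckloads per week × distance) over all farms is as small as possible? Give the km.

x = 12

For a sum of weighted absolute distances on a line, the optimum is the weighted median (not the mean). Total weight W = 215; half-weight = 107.5.
Sort by position and accumulate weight:
  km 2 (Southcross, w=60) → cum 60
  km 12 (Westmoor, w=50) → cum 110  ≥ 107.5 → median here
  km 32 (Eastvale, w=35) → cum 145
  km 39 (Northgate, w=70) → cum 215
Optimal location: km 12.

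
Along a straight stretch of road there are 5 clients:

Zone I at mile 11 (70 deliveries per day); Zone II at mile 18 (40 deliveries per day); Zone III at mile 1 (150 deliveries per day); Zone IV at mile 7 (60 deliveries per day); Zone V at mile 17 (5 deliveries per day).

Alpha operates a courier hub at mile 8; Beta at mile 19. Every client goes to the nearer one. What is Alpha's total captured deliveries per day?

280

The indifferent point is the midpoint (8+19)/2 = 13.5; clients left of it (closer to Alpha at 8) go to Alpha, those right go to Beta.
  Zone III at 1 (w=150) → Alpha
  Zone IV at 7 (w=60) → Alpha
  Zone I at 11 (w=70) → Alpha
  Zone V at 17 (w=5) → Beta
  Zone II at 18 (w=40) → Beta
Alpha captures 280; Beta captures 45.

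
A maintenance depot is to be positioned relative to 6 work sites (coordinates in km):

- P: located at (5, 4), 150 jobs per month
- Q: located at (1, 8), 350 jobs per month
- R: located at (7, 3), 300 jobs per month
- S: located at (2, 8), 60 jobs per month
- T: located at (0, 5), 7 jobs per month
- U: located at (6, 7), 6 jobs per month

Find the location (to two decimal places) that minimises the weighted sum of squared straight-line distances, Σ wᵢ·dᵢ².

The minimiser of Σwᵢ‖p−pᵢ‖² is the weighted centroid p* = (Σwᵢpᵢ)/(Σwᵢ).
Σwᵢ = 873.
Σwᵢxᵢ = 150·5 + 350·1 + 300·7 + 60·2 + 7·0 + 6·6 = 3356.
Σwᵢyᵢ = 150·4 + 350·8 + 300·3 + 60·8 + 7·5 + 6·7 = 4857.
x* = 3356/873 = 3.84, y* = 4857/873 = 5.56.

(3.84, 5.56)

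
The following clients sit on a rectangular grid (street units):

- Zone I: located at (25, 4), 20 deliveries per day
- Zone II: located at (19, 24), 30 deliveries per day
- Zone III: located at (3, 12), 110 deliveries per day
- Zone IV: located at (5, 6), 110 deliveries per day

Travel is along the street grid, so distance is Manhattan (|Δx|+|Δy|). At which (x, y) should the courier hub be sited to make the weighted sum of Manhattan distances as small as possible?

(5, 12)

Manhattan distance separates: Σwᵢ(|x−xᵢ|+|y−yᵢ|) = Σwᵢ|x−xᵢ| + Σwᵢ|y−yᵢ|, so x and y are optimised independently as 1-D weighted medians.
Total weight W = 270; half = 135.
x-coordinate, sorted with cumulative weight:
  x=3 (Zone III, w=110) cum 110
  x=5 (Zone IV, w=110) cum 220  ← median
  x=19 (Zone II, w=30) cum 250
  x=25 (Zone I, w=20) cum 270
⇒ x* = 5
y-coordinate, sorted with cumulative weight:
  y=4 (Zone I, w=20) cum 20
  y=6 (Zone IV, w=110) cum 130
  y=12 (Zone III, w=110) cum 240  ← median
  y=24 (Zone II, w=30) cum 270
⇒ y* = 12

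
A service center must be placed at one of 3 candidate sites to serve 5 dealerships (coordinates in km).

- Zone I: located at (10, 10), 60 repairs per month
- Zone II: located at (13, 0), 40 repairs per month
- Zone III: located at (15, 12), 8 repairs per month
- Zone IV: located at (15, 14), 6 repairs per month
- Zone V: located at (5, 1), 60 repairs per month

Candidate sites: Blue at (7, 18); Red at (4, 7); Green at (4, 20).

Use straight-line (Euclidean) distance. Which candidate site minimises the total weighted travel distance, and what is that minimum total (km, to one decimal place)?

Red, total 1398.4 km

Total weighted distance at each candidate:
  Blue (7, 18): total = 2432.3
  Red (4, 7): total = 1398.4
  Green (4, 20): total = 2902.6
Minimum is at Red with total 1398.4 km.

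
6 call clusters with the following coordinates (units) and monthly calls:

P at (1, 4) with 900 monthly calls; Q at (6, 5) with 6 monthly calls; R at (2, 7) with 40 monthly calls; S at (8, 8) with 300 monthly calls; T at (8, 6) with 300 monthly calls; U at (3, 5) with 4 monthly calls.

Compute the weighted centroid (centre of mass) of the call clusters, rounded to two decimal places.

(3.76, 5.25)

The minimiser of Σwᵢ‖p−pᵢ‖² is the weighted centroid p* = (Σwᵢpᵢ)/(Σwᵢ).
Σwᵢ = 1550.
Σwᵢxᵢ = 900·1 + 6·6 + 40·2 + 300·8 + 300·8 + 4·3 = 5828.
Σwᵢyᵢ = 900·4 + 6·5 + 40·7 + 300·8 + 300·6 + 4·5 = 8130.
x* = 5828/1550 = 3.76, y* = 8130/1550 = 5.25.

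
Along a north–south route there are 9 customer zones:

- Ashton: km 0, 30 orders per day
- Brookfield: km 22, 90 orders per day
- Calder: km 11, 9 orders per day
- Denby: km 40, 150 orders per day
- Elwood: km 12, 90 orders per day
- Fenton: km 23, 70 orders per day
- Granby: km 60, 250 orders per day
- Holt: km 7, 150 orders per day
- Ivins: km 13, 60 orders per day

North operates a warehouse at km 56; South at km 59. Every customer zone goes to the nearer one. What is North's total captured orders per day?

649

The indifferent point is the midpoint (56+59)/2 = 57.5; customer zones left of it (closer to North at 56) go to North, those right go to South.
  Ashton at 0 (w=30) → North
  Holt at 7 (w=150) → North
  Calder at 11 (w=9) → North
  Elwood at 12 (w=90) → North
  Ivins at 13 (w=60) → North
  Brookfield at 22 (w=90) → North
  Fenton at 23 (w=70) → North
  Denby at 40 (w=150) → North
  Granby at 60 (w=250) → South
North captures 649; South captures 250.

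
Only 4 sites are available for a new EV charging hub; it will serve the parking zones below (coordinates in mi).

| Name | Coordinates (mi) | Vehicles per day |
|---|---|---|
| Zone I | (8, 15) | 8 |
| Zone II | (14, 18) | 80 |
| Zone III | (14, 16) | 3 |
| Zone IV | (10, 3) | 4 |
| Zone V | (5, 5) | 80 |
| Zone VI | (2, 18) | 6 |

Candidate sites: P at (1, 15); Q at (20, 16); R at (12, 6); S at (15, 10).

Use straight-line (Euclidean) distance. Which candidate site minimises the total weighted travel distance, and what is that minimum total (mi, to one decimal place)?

S, total 1752.5 mi

Total weighted distance at each candidate:
  P (1, 15): total = 2103.0
  Q (20, 16): total = 2282.7
  R (12, 6): total = 1756.5
  S (15, 10): total = 1752.5
Minimum is at S with total 1752.5 mi.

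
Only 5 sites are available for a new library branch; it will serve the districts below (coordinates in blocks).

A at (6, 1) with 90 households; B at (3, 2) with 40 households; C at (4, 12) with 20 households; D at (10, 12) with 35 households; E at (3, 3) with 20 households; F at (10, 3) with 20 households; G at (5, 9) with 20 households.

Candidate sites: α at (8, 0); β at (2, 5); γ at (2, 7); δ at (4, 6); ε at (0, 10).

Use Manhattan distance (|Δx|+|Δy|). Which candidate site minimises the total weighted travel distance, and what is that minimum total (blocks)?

Total weighted distance at each candidate:
  α (8, 0): total = 1860
  β (2, 5): total = 1985
  γ (2, 7): total = 2175
  δ (4, 6): total = 1710
  ε (0, 10): total = 2990
Minimum is at δ with total 1710 blocks.

δ, total 1710 blocks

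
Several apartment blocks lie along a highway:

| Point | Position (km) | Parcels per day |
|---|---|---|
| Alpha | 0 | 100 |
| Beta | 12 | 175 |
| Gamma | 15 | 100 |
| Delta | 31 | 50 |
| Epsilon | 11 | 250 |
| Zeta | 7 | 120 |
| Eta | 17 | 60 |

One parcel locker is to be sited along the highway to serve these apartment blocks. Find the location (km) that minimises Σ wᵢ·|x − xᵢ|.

x = 11

For a sum of weighted absolute distances on a line, the optimum is the weighted median (not the mean). Total weight W = 855; half-weight = 427.5.
Sort by position and accumulate weight:
  km 0 (Alpha, w=100) → cum 100
  km 7 (Zeta, w=120) → cum 220
  km 11 (Epsilon, w=250) → cum 470  ≥ 427.5 → median here
  km 12 (Beta, w=175) → cum 645
  km 15 (Gamma, w=100) → cum 745
  km 17 (Eta, w=60) → cum 805
  km 31 (Delta, w=50) → cum 855
Optimal location: km 11.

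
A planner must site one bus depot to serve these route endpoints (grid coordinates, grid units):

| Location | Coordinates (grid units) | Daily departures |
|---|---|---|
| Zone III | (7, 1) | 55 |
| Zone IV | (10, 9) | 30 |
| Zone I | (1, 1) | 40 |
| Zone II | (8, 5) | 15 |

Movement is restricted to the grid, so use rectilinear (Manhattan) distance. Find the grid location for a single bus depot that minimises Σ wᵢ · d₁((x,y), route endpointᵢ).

Manhattan distance separates: Σwᵢ(|x−xᵢ|+|y−yᵢ|) = Σwᵢ|x−xᵢ| + Σwᵢ|y−yᵢ|, so x and y are optimised independently as 1-D weighted medians.
Total weight W = 140; half = 70.
x-coordinate, sorted with cumulative weight:
  x=1 (Zone I, w=40) cum 40
  x=7 (Zone III, w=55) cum 95  ← median
  x=8 (Zone II, w=15) cum 110
  x=10 (Zone IV, w=30) cum 140
⇒ x* = 7
y-coordinate, sorted with cumulative weight:
  y=1 (Zone III, w=55) cum 55
  y=1 (Zone I, w=40) cum 95  ← median
  y=5 (Zone II, w=15) cum 110
  y=9 (Zone IV, w=30) cum 140
⇒ y* = 1

(7, 1)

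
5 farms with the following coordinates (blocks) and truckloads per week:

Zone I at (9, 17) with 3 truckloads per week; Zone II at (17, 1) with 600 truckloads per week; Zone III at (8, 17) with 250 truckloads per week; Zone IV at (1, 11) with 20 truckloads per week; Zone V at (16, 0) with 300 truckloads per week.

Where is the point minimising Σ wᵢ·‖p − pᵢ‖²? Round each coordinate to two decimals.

(14.53, 4.37)

The minimiser of Σwᵢ‖p−pᵢ‖² is the weighted centroid p* = (Σwᵢpᵢ)/(Σwᵢ).
Σwᵢ = 1173.
Σwᵢxᵢ = 3·9 + 600·17 + 250·8 + 20·1 + 300·16 = 17047.
Σwᵢyᵢ = 3·17 + 600·1 + 250·17 + 20·11 + 300·0 = 5121.
x* = 17047/1173 = 14.53, y* = 5121/1173 = 4.37.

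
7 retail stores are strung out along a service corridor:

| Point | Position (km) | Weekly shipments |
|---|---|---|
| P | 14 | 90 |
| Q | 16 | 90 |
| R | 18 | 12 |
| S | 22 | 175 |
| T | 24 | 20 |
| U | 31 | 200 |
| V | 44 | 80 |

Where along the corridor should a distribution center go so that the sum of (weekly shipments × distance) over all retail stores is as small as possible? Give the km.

x = 22

For a sum of weighted absolute distances on a line, the optimum is the weighted median (not the mean). Total weight W = 667; half-weight = 333.5.
Sort by position and accumulate weight:
  km 14 (P, w=90) → cum 90
  km 16 (Q, w=90) → cum 180
  km 18 (R, w=12) → cum 192
  km 22 (S, w=175) → cum 367  ≥ 333.5 → median here
  km 24 (T, w=20) → cum 387
  km 31 (U, w=200) → cum 587
  km 44 (V, w=80) → cum 667
Optimal location: km 22.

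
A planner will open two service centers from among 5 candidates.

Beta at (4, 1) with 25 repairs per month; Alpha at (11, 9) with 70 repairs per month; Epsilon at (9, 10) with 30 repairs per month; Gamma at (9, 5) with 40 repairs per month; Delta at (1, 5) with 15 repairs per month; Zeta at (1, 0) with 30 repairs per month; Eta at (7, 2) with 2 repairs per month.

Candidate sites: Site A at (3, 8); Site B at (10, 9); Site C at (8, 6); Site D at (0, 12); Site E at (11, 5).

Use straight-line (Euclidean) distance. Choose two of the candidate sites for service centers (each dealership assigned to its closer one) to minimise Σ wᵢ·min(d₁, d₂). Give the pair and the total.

{Site B, Site C}, total 720.0

Evaluate every pair (each demand assigned to the nearer of the two):
  {Site B, Site C}: total = 720.0
  {Site A, Site B}: total = 770.0
  {Site B, Site E}: total = 887.1
  {Site A, Site C}: total = 947.0
  {Site A, Site E}: total = 1009.8
  {Site B, Site D}: total = 1009.9
  {Site C, Site E}: total = 1011.2
  {Site C, Site D}: total = 1028.2
  {Site D, Site E}: total = 1174.6
  {Site A, Site D}: total = 1515.1
Best pair: {Site B, Site C} with total 720.0.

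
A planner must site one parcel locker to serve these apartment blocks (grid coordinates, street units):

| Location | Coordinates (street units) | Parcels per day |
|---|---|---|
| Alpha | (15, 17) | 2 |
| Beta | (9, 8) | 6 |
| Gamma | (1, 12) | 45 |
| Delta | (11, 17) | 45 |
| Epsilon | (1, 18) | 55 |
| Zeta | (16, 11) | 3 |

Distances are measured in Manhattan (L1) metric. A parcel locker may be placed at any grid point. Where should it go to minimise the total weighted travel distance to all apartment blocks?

(1, 17)

Manhattan distance separates: Σwᵢ(|x−xᵢ|+|y−yᵢ|) = Σwᵢ|x−xᵢ| + Σwᵢ|y−yᵢ|, so x and y are optimised independently as 1-D weighted medians.
Total weight W = 156; half = 78.
x-coordinate, sorted with cumulative weight:
  x=1 (Gamma, w=45) cum 45
  x=1 (Epsilon, w=55) cum 100  ← median
  x=9 (Beta, w=6) cum 106
  x=11 (Delta, w=45) cum 151
  x=15 (Alpha, w=2) cum 153
  x=16 (Zeta, w=3) cum 156
⇒ x* = 1
y-coordinate, sorted with cumulative weight:
  y=8 (Beta, w=6) cum 6
  y=11 (Zeta, w=3) cum 9
  y=12 (Gamma, w=45) cum 54
  y=17 (Alpha, w=2) cum 56
  y=17 (Delta, w=45) cum 101  ← median
  y=18 (Epsilon, w=55) cum 156
⇒ y* = 17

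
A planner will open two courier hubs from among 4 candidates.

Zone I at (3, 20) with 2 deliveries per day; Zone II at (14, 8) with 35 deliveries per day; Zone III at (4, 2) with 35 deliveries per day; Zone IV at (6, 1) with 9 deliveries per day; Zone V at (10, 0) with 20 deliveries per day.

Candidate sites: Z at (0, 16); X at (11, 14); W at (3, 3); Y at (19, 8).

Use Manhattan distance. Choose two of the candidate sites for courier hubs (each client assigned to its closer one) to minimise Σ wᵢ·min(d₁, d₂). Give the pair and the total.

{W, Y}, total 524

Evaluate every pair (each demand assigned to the nearer of the two):
  {W, Y}: total = 524
  {X, W}: total = 658
  {Z, W}: total = 889
  {X, Y}: total = 1330
  {Z, Y}: total = 1339
  {Z, X}: total = 1421
Best pair: {W, Y} with total 524.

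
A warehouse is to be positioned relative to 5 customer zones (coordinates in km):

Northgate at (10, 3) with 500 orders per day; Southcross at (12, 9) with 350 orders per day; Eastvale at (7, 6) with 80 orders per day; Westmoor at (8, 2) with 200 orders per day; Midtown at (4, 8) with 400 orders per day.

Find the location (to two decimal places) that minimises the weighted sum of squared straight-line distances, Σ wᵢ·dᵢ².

(8.47, 5.71)

The minimiser of Σwᵢ‖p−pᵢ‖² is the weighted centroid p* = (Σwᵢpᵢ)/(Σwᵢ).
Σwᵢ = 1530.
Σwᵢxᵢ = 500·10 + 350·12 + 80·7 + 200·8 + 400·4 = 12960.
Σwᵢyᵢ = 500·3 + 350·9 + 80·6 + 200·2 + 400·8 = 8730.
x* = 12960/1530 = 8.47, y* = 8730/1530 = 5.71.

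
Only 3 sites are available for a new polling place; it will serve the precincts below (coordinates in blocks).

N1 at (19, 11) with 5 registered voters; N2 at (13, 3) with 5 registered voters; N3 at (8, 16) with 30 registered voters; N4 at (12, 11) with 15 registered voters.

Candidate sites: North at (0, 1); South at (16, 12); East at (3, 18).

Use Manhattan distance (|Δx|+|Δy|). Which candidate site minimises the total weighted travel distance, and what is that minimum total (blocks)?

Total weighted distance at each candidate:
  North (0, 1): total = 1240
  South (16, 12): total = 515
  East (3, 18): total = 690
Minimum is at South with total 515 blocks.

South, total 515 blocks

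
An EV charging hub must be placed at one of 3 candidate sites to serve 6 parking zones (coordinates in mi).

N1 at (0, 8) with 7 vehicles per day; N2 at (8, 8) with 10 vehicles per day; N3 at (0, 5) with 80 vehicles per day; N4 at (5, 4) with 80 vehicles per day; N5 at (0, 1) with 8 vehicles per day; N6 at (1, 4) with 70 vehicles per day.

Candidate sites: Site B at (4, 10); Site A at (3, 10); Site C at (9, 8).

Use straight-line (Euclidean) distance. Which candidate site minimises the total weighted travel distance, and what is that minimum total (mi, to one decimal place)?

Total weighted distance at each candidate:
  Site B (4, 10): total = 1623.3
  Site A (3, 10): total = 1570.1
  Site C (9, 8): total = 2001.8
Minimum is at Site A with total 1570.1 mi.

Site A, total 1570.1 mi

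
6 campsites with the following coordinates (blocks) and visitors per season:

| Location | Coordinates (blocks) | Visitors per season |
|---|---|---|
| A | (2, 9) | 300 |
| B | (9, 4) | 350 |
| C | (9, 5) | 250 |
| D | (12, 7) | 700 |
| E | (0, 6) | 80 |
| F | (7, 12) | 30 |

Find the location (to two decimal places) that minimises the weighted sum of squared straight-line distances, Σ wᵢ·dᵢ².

The minimiser of Σwᵢ‖p−pᵢ‖² is the weighted centroid p* = (Σwᵢpᵢ)/(Σwᵢ).
Σwᵢ = 1710.
Σwᵢxᵢ = 300·2 + 350·9 + 250·9 + 700·12 + 80·0 + 30·7 = 14610.
Σwᵢyᵢ = 300·9 + 350·4 + 250·5 + 700·7 + 80·6 + 30·12 = 11090.
x* = 14610/1710 = 8.54, y* = 11090/1710 = 6.49.

(8.54, 6.49)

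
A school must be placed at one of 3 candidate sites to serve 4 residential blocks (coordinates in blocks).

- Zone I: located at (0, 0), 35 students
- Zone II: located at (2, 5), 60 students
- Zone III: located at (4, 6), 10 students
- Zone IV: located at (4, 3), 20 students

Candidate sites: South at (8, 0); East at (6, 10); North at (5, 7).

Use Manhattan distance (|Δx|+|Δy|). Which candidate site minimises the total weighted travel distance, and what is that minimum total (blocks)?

North, total 840 blocks

Total weighted distance at each candidate:
  South (8, 0): total = 1180
  East (6, 10): total = 1340
  North (5, 7): total = 840
Minimum is at North with total 840 blocks.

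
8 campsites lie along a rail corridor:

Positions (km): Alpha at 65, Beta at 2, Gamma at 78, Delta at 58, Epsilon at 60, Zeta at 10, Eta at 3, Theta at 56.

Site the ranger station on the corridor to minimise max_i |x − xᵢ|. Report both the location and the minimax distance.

location 40, max distance 38

The 1-center on a line is the midpoint of the two extreme points: leftmost at 2, rightmost at 78.
Optimal location = (2 + 78)/2 = 40; maximum distance = (78 − 2)/2 = 38.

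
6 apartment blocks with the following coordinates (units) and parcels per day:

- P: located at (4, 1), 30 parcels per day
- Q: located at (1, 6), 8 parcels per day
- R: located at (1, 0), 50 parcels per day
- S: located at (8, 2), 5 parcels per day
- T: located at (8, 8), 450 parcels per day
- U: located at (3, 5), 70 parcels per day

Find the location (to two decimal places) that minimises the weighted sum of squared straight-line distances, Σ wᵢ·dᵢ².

The minimiser of Σwᵢ‖p−pᵢ‖² is the weighted centroid p* = (Σwᵢpᵢ)/(Σwᵢ).
Σwᵢ = 613.
Σwᵢxᵢ = 30·4 + 8·1 + 50·1 + 5·8 + 450·8 + 70·3 = 4028.
Σwᵢyᵢ = 30·1 + 8·6 + 50·0 + 5·2 + 450·8 + 70·5 = 4038.
x* = 4028/613 = 6.57, y* = 4038/613 = 6.59.

(6.57, 6.59)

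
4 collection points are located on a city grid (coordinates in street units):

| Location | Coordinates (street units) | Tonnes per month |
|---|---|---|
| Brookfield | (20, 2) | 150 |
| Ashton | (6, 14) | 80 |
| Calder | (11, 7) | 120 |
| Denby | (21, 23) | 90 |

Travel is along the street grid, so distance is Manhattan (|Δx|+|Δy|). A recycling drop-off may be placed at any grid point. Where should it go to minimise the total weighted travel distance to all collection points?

Manhattan distance separates: Σwᵢ(|x−xᵢ|+|y−yᵢ|) = Σwᵢ|x−xᵢ| + Σwᵢ|y−yᵢ|, so x and y are optimised independently as 1-D weighted medians.
Total weight W = 440; half = 220.
x-coordinate, sorted with cumulative weight:
  x=6 (Ashton, w=80) cum 80
  x=11 (Calder, w=120) cum 200
  x=20 (Brookfield, w=150) cum 350  ← median
  x=21 (Denby, w=90) cum 440
⇒ x* = 20
y-coordinate, sorted with cumulative weight:
  y=2 (Brookfield, w=150) cum 150
  y=7 (Calder, w=120) cum 270  ← median
  y=14 (Ashton, w=80) cum 350
  y=23 (Denby, w=90) cum 440
⇒ y* = 7

(20, 7)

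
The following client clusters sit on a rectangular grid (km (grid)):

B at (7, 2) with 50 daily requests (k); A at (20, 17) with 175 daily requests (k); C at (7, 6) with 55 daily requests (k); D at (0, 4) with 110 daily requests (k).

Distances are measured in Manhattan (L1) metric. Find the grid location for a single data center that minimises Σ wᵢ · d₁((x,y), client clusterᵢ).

Manhattan distance separates: Σwᵢ(|x−xᵢ|+|y−yᵢ|) = Σwᵢ|x−xᵢ| + Σwᵢ|y−yᵢ|, so x and y are optimised independently as 1-D weighted medians.
Total weight W = 390; half = 195.
x-coordinate, sorted with cumulative weight:
  x=0 (D, w=110) cum 110
  x=7 (B, w=50) cum 160
  x=7 (C, w=55) cum 215  ← median
  x=20 (A, w=175) cum 390
⇒ x* = 7
y-coordinate, sorted with cumulative weight:
  y=2 (B, w=50) cum 50
  y=4 (D, w=110) cum 160
  y=6 (C, w=55) cum 215  ← median
  y=17 (A, w=175) cum 390
⇒ y* = 6

(7, 6)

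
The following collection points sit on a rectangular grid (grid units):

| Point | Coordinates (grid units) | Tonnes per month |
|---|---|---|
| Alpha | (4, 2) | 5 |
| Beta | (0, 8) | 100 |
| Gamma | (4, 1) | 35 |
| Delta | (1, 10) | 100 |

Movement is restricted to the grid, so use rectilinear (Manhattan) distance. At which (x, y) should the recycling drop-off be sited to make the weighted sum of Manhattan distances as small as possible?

Manhattan distance separates: Σwᵢ(|x−xᵢ|+|y−yᵢ|) = Σwᵢ|x−xᵢ| + Σwᵢ|y−yᵢ|, so x and y are optimised independently as 1-D weighted medians.
Total weight W = 240; half = 120.
x-coordinate, sorted with cumulative weight:
  x=0 (Beta, w=100) cum 100
  x=1 (Delta, w=100) cum 200  ← median
  x=4 (Alpha, w=5) cum 205
  x=4 (Gamma, w=35) cum 240
⇒ x* = 1
y-coordinate, sorted with cumulative weight:
  y=1 (Gamma, w=35) cum 35
  y=2 (Alpha, w=5) cum 40
  y=8 (Beta, w=100) cum 140  ← median
  y=10 (Delta, w=100) cum 240
⇒ y* = 8

(1, 8)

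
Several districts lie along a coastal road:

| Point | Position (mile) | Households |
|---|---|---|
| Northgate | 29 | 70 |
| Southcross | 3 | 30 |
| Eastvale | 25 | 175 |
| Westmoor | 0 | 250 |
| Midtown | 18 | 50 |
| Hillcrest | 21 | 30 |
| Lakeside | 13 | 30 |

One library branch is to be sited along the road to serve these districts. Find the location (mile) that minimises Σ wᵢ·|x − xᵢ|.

x = 18

For a sum of weighted absolute distances on a line, the optimum is the weighted median (not the mean). Total weight W = 635; half-weight = 317.5.
Sort by position and accumulate weight:
  mile 0 (Westmoor, w=250) → cum 250
  mile 3 (Southcross, w=30) → cum 280
  mile 13 (Lakeside, w=30) → cum 310
  mile 18 (Midtown, w=50) → cum 360  ≥ 317.5 → median here
  mile 21 (Hillcrest, w=30) → cum 390
  mile 25 (Eastvale, w=175) → cum 565
  mile 29 (Northgate, w=70) → cum 635
Optimal location: mile 18.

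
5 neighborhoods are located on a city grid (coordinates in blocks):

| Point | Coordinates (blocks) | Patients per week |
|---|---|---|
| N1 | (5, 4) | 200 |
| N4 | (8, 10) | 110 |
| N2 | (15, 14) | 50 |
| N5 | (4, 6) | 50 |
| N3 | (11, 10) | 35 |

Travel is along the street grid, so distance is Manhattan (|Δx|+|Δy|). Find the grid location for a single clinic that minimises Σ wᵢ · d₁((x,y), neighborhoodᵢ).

Manhattan distance separates: Σwᵢ(|x−xᵢ|+|y−yᵢ|) = Σwᵢ|x−xᵢ| + Σwᵢ|y−yᵢ|, so x and y are optimised independently as 1-D weighted medians.
Total weight W = 445; half = 222.5.
x-coordinate, sorted with cumulative weight:
  x=4 (N5, w=50) cum 50
  x=5 (N1, w=200) cum 250  ← median
  x=8 (N4, w=110) cum 360
  x=11 (N3, w=35) cum 395
  x=15 (N2, w=50) cum 445
⇒ x* = 5
y-coordinate, sorted with cumulative weight:
  y=4 (N1, w=200) cum 200
  y=6 (N5, w=50) cum 250  ← median
  y=10 (N4, w=110) cum 360
  y=10 (N3, w=35) cum 395
  y=14 (N2, w=50) cum 445
⇒ y* = 6

(5, 6)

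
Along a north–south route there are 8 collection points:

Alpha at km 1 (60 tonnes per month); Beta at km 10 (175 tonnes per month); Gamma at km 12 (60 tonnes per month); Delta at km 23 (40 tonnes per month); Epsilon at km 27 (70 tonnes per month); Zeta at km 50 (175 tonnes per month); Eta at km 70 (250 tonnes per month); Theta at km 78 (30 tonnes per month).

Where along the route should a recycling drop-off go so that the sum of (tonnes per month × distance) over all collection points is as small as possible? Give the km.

For a sum of weighted absolute distances on a line, the optimum is the weighted median (not the mean). Total weight W = 860; half-weight = 430.
Sort by position and accumulate weight:
  km 1 (Alpha, w=60) → cum 60
  km 10 (Beta, w=175) → cum 235
  km 12 (Gamma, w=60) → cum 295
  km 23 (Delta, w=40) → cum 335
  km 27 (Epsilon, w=70) → cum 405
  km 50 (Zeta, w=175) → cum 580  ≥ 430 → median here
  km 70 (Eta, w=250) → cum 830
  km 78 (Theta, w=30) → cum 860
Optimal location: km 50.

x = 50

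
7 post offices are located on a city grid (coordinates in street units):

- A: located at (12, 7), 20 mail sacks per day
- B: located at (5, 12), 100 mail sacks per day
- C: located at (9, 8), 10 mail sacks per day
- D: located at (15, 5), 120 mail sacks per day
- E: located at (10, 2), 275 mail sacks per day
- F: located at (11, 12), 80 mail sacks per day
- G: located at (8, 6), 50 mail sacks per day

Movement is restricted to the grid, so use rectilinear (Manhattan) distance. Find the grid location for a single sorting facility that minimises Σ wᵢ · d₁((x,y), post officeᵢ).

Manhattan distance separates: Σwᵢ(|x−xᵢ|+|y−yᵢ|) = Σwᵢ|x−xᵢ| + Σwᵢ|y−yᵢ|, so x and y are optimised independently as 1-D weighted medians.
Total weight W = 655; half = 327.5.
x-coordinate, sorted with cumulative weight:
  x=5 (B, w=100) cum 100
  x=8 (G, w=50) cum 150
  x=9 (C, w=10) cum 160
  x=10 (E, w=275) cum 435  ← median
  x=11 (F, w=80) cum 515
  x=12 (A, w=20) cum 535
  x=15 (D, w=120) cum 655
⇒ x* = 10
y-coordinate, sorted with cumulative weight:
  y=2 (E, w=275) cum 275
  y=5 (D, w=120) cum 395  ← median
  y=6 (G, w=50) cum 445
  y=7 (A, w=20) cum 465
  y=8 (C, w=10) cum 475
  y=12 (B, w=100) cum 575
  y=12 (F, w=80) cum 655
⇒ y* = 5

(10, 5)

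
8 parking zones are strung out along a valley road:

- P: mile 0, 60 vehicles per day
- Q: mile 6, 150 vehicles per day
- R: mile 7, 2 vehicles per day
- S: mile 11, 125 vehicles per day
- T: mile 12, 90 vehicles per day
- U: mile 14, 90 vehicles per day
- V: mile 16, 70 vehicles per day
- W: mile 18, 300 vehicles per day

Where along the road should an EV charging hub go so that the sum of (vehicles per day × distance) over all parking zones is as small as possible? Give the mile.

x = 14

For a sum of weighted absolute distances on a line, the optimum is the weighted median (not the mean). Total weight W = 887; half-weight = 443.5.
Sort by position and accumulate weight:
  mile 0 (P, w=60) → cum 60
  mile 6 (Q, w=150) → cum 210
  mile 7 (R, w=2) → cum 212
  mile 11 (S, w=125) → cum 337
  mile 12 (T, w=90) → cum 427
  mile 14 (U, w=90) → cum 517  ≥ 443.5 → median here
  mile 16 (V, w=70) → cum 587
  mile 18 (W, w=300) → cum 887
Optimal location: mile 14.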